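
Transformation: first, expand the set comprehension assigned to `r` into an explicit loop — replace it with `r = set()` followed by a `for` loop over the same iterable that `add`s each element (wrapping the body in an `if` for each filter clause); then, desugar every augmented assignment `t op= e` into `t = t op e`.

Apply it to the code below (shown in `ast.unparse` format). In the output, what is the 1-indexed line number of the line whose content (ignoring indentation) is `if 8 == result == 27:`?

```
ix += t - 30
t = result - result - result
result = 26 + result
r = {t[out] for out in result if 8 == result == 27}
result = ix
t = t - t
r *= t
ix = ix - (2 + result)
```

Transformed code:
ix = ix + (t - 30)
t = result - result - result
result = 26 + result
r = set()
for out in result:
    if 8 == result == 27:
        r.add(t[out])
result = ix
t = t - t
r = r * t
ix = ix - (2 + result)

6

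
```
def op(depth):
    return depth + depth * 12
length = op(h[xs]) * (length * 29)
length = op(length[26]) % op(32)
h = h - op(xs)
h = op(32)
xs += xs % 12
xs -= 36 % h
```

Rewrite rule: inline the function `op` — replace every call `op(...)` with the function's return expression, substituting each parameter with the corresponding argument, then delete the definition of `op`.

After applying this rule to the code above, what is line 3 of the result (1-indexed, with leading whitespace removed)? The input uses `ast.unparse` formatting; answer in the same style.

h = h - (xs + xs * 12)

Transformed code:
length = (h[xs] + h[xs] * 12) * (length * 29)
length = (length[26] + length[26] * 12) % (32 + 32 * 12)
h = h - (xs + xs * 12)
h = 32 + 32 * 12
xs += xs % 12
xs -= 36 % h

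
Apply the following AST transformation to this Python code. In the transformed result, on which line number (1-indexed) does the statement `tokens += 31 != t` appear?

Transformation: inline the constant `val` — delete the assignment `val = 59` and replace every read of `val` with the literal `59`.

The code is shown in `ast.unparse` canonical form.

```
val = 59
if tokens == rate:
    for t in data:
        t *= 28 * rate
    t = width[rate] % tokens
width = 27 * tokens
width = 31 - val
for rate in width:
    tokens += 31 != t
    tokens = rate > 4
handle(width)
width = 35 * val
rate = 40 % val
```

Transformed code:
if tokens == rate:
    for t in data:
        t *= 28 * rate
    t = width[rate] % tokens
width = 27 * tokens
width = 31 - 59
for rate in width:
    tokens += 31 != t
    tokens = rate > 4
handle(width)
width = 35 * 59
rate = 40 % 59

8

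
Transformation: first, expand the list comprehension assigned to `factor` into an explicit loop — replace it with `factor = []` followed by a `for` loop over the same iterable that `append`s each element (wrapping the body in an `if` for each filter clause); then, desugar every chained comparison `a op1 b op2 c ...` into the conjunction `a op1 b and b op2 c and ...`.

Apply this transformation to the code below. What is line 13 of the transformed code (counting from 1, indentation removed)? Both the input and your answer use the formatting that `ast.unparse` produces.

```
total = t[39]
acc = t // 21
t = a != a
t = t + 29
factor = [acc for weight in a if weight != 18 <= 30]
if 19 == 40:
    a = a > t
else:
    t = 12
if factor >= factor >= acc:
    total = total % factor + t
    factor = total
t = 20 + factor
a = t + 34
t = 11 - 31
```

if factor >= factor and factor >= acc:

Transformed code:
total = t[39]
acc = t // 21
t = a != a
t = t + 29
factor = []
for weight in a:
    if weight != 18 and 18 <= 30:
        factor.append(acc)
if 19 == 40:
    a = a > t
else:
    t = 12
if factor >= factor and factor >= acc:
    total = total % factor + t
    factor = total
t = 20 + factor
a = t + 34
t = 11 - 31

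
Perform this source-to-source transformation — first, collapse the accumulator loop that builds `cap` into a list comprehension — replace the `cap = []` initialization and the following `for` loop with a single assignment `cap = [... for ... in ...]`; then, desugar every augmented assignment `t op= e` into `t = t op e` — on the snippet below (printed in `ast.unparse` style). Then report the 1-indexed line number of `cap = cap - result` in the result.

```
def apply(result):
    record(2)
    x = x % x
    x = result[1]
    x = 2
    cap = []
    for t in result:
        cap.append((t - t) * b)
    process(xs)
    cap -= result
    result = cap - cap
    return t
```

Transformed code:
def apply(result):
    record(2)
    x = x % x
    x = result[1]
    x = 2
    cap = [(t - t) * b for t in result]
    process(xs)
    cap = cap - result
    result = cap - cap
    return t

8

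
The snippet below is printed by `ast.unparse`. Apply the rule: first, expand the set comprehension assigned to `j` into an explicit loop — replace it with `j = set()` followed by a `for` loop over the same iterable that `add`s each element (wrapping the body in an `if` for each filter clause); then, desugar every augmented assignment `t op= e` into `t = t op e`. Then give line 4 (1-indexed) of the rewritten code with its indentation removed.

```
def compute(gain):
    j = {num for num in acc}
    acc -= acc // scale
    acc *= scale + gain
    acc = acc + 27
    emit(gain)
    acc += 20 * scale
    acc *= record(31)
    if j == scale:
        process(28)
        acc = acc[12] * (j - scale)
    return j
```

j.add(num)

Transformed code:
def compute(gain):
    j = set()
    for num in acc:
        j.add(num)
    acc = acc - acc // scale
    acc = acc * (scale + gain)
    acc = acc + 27
    emit(gain)
    acc = acc + 20 * scale
    acc = acc * record(31)
    if j == scale:
        process(28)
        acc = acc[12] * (j - scale)
    return j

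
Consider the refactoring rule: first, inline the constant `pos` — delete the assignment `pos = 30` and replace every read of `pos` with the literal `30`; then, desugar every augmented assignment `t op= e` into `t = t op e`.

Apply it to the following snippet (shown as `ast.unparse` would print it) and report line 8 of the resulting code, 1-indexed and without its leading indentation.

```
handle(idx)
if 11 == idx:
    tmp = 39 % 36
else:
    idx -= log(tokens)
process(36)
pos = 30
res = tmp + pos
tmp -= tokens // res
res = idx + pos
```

Transformed code:
handle(idx)
if 11 == idx:
    tmp = 39 % 36
else:
    idx = idx - log(tokens)
process(36)
res = tmp + 30
tmp = tmp - tokens // res
res = idx + 30

tmp = tmp - tokens // res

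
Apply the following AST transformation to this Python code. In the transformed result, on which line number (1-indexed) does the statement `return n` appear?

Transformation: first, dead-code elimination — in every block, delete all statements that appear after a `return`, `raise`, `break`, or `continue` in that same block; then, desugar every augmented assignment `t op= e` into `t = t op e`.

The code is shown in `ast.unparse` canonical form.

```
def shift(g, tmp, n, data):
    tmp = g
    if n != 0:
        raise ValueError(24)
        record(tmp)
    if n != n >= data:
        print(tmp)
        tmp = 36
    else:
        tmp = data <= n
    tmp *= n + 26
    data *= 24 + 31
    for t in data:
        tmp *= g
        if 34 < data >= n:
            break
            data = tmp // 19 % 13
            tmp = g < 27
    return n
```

Transformed code:
def shift(g, tmp, n, data):
    tmp = g
    if n != 0:
        raise ValueError(24)
    if n != n >= data:
        print(tmp)
        tmp = 36
    else:
        tmp = data <= n
    tmp = tmp * (n + 26)
    data = data * (24 + 31)
    for t in data:
        tmp = tmp * g
        if 34 < data >= n:
            break
    return n

16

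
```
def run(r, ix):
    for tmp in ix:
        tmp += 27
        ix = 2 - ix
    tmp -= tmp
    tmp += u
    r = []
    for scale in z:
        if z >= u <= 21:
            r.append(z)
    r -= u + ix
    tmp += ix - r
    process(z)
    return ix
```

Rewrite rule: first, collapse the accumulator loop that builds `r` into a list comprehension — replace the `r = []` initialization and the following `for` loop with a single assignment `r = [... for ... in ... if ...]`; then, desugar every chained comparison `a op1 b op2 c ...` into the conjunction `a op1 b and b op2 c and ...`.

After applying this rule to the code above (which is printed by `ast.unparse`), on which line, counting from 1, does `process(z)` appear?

Transformed code:
def run(r, ix):
    for tmp in ix:
        tmp += 27
        ix = 2 - ix
    tmp -= tmp
    tmp += u
    r = [z for scale in z if z >= u and u <= 21]
    r -= u + ix
    tmp += ix - r
    process(z)
    return ix

10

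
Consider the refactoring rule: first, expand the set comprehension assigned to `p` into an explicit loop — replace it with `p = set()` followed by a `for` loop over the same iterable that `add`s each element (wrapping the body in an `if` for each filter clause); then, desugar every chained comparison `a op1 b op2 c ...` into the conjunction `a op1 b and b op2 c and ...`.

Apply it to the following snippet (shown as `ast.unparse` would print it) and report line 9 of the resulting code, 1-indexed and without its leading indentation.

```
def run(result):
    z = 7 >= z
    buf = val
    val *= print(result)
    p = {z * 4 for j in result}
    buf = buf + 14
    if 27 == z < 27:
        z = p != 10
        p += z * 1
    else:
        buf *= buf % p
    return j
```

Transformed code:
def run(result):
    z = 7 >= z
    buf = val
    val *= print(result)
    p = set()
    for j in result:
        p.add(z * 4)
    buf = buf + 14
    if 27 == z and z < 27:
        z = p != 10
        p += z * 1
    else:
        buf *= buf % p
    return j

if 27 == z and z < 27:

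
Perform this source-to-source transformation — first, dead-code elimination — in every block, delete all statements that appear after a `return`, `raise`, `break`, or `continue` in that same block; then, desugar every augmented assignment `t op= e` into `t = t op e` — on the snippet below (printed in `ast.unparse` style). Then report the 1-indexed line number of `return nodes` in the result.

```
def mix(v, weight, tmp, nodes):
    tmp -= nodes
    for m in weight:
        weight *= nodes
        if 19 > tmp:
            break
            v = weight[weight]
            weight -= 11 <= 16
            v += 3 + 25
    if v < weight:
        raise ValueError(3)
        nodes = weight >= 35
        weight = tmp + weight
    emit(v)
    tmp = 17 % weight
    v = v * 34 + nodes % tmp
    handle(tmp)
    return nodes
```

13

Transformed code:
def mix(v, weight, tmp, nodes):
    tmp = tmp - nodes
    for m in weight:
        weight = weight * nodes
        if 19 > tmp:
            break
    if v < weight:
        raise ValueError(3)
    emit(v)
    tmp = 17 % weight
    v = v * 34 + nodes % tmp
    handle(tmp)
    return nodes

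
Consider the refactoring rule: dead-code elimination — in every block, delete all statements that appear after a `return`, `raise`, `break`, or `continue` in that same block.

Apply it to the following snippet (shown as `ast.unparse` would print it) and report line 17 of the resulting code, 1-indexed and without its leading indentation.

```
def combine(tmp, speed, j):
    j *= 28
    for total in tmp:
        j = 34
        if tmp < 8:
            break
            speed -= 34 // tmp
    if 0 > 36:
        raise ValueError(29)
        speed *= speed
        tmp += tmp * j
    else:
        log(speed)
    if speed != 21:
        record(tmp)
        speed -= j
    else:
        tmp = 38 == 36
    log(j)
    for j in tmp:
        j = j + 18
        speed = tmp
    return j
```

Transformed code:
def combine(tmp, speed, j):
    j *= 28
    for total in tmp:
        j = 34
        if tmp < 8:
            break
    if 0 > 36:
        raise ValueError(29)
    else:
        log(speed)
    if speed != 21:
        record(tmp)
        speed -= j
    else:
        tmp = 38 == 36
    log(j)
    for j in tmp:
        j = j + 18
        speed = tmp
    return j

for j in tmp:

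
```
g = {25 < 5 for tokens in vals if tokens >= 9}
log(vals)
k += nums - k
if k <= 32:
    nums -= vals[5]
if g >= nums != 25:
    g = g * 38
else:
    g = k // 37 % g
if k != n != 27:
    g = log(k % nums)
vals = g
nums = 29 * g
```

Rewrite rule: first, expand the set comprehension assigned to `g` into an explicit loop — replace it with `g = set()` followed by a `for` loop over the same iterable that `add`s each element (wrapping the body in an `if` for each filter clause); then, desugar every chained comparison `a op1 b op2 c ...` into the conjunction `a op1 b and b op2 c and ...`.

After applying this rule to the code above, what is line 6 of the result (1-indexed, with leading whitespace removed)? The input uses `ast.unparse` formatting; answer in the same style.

k += nums - k

Transformed code:
g = set()
for tokens in vals:
    if tokens >= 9:
        g.add(25 < 5)
log(vals)
k += nums - k
if k <= 32:
    nums -= vals[5]
if g >= nums and nums != 25:
    g = g * 38
else:
    g = k // 37 % g
if k != n and n != 27:
    g = log(k % nums)
vals = g
nums = 29 * g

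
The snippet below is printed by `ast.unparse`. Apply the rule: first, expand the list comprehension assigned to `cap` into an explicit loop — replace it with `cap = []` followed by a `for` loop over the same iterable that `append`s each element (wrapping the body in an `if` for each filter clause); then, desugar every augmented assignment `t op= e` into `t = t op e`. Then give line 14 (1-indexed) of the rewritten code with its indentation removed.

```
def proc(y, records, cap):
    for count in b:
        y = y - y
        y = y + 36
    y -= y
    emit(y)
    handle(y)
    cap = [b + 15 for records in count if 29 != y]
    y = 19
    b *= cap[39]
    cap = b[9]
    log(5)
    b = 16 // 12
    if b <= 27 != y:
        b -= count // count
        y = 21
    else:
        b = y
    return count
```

cap = b[9]

Transformed code:
def proc(y, records, cap):
    for count in b:
        y = y - y
        y = y + 36
    y = y - y
    emit(y)
    handle(y)
    cap = []
    for records in count:
        if 29 != y:
            cap.append(b + 15)
    y = 19
    b = b * cap[39]
    cap = b[9]
    log(5)
    b = 16 // 12
    if b <= 27 != y:
        b = b - count // count
        y = 21
    else:
        b = y
    return count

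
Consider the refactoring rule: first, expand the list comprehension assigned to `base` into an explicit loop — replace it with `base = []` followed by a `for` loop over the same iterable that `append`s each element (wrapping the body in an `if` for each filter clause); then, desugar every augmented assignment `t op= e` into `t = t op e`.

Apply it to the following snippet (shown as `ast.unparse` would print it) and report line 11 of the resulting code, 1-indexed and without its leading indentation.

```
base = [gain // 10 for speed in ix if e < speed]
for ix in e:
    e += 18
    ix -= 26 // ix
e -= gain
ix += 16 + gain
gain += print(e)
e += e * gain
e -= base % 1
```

e = e + e * gain

Transformed code:
base = []
for speed in ix:
    if e < speed:
        base.append(gain // 10)
for ix in e:
    e = e + 18
    ix = ix - 26 // ix
e = e - gain
ix = ix + (16 + gain)
gain = gain + print(e)
e = e + e * gain
e = e - base % 1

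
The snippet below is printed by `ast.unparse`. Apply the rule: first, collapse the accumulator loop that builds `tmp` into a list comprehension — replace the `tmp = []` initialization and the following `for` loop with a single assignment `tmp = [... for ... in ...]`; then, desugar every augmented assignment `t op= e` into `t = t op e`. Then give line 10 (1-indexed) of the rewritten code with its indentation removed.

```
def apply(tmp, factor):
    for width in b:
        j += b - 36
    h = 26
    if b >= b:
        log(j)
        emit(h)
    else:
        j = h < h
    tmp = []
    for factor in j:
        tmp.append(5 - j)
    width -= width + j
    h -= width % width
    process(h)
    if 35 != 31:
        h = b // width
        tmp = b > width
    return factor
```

tmp = [5 - j for factor in j]

Transformed code:
def apply(tmp, factor):
    for width in b:
        j = j + (b - 36)
    h = 26
    if b >= b:
        log(j)
        emit(h)
    else:
        j = h < h
    tmp = [5 - j for factor in j]
    width = width - (width + j)
    h = h - width % width
    process(h)
    if 35 != 31:
        h = b // width
        tmp = b > width
    return factor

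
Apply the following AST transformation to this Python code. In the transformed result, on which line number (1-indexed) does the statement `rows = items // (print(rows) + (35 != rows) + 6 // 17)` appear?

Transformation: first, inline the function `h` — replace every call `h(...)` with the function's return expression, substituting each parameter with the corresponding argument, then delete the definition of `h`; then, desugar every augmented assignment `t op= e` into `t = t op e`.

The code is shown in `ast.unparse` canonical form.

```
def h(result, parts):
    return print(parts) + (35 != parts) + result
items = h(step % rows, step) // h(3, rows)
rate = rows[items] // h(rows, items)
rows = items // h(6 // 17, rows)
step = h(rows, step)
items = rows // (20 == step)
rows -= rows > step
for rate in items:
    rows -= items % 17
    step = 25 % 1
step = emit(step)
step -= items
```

Transformed code:
items = (print(step) + (35 != step) + step % rows) // (print(rows) + (35 != rows) + 3)
rate = rows[items] // (print(items) + (35 != items) + rows)
rows = items // (print(rows) + (35 != rows) + 6 // 17)
step = print(step) + (35 != step) + rows
items = rows // (20 == step)
rows = rows - (rows > step)
for rate in items:
    rows = rows - items % 17
    step = 25 % 1
step = emit(step)
step = step - items

3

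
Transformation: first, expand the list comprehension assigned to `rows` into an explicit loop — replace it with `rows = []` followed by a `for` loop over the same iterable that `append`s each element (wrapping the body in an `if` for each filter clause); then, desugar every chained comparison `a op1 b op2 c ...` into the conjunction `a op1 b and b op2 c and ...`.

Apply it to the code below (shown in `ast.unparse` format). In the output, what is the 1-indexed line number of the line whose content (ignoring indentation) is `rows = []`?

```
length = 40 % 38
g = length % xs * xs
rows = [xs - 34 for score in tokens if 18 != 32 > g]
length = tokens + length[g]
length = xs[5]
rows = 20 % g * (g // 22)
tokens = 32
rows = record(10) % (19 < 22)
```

Transformed code:
length = 40 % 38
g = length % xs * xs
rows = []
for score in tokens:
    if 18 != 32 and 32 > g:
        rows.append(xs - 34)
length = tokens + length[g]
length = xs[5]
rows = 20 % g * (g // 22)
tokens = 32
rows = record(10) % (19 < 22)

3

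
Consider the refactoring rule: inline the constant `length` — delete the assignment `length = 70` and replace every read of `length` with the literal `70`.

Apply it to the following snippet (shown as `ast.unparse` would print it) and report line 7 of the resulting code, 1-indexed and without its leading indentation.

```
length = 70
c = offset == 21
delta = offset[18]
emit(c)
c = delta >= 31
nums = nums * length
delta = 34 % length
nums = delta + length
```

Transformed code:
c = offset == 21
delta = offset[18]
emit(c)
c = delta >= 31
nums = nums * 70
delta = 34 % 70
nums = delta + 70

nums = delta + 70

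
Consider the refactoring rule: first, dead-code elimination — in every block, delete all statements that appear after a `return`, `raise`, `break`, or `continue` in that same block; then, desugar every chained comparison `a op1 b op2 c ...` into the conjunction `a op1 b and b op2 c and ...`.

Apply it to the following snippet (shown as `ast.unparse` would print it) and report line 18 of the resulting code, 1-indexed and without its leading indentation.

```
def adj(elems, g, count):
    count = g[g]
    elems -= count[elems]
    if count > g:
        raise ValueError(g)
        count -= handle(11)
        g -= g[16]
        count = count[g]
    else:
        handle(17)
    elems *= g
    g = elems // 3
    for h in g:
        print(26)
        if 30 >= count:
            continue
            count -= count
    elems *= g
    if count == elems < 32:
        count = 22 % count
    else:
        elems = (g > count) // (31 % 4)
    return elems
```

elems = (g > count) // (31 % 4)

Transformed code:
def adj(elems, g, count):
    count = g[g]
    elems -= count[elems]
    if count > g:
        raise ValueError(g)
    else:
        handle(17)
    elems *= g
    g = elems // 3
    for h in g:
        print(26)
        if 30 >= count:
            continue
    elems *= g
    if count == elems and elems < 32:
        count = 22 % count
    else:
        elems = (g > count) // (31 % 4)
    return elems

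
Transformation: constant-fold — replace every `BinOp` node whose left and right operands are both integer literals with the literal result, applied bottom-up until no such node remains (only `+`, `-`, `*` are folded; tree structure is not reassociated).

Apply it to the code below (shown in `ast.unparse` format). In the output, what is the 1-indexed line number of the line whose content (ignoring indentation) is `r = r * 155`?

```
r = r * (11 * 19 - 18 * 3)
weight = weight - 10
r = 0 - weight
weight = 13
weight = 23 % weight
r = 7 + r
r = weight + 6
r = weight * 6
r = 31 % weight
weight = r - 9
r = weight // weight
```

Transformed code:
r = r * 155
weight = weight - 10
r = 0 - weight
weight = 13
weight = 23 % weight
r = 7 + r
r = weight + 6
r = weight * 6
r = 31 % weight
weight = r - 9
r = weight // weight

1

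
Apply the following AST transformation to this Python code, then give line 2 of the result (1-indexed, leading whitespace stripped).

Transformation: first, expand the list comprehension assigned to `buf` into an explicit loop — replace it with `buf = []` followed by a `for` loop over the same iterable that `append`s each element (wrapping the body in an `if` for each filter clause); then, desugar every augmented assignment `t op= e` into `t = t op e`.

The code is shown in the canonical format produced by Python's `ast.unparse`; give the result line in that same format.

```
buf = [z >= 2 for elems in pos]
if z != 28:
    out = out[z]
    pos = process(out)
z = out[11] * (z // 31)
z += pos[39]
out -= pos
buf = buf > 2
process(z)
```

for elems in pos:

Transformed code:
buf = []
for elems in pos:
    buf.append(z >= 2)
if z != 28:
    out = out[z]
    pos = process(out)
z = out[11] * (z // 31)
z = z + pos[39]
out = out - pos
buf = buf > 2
process(z)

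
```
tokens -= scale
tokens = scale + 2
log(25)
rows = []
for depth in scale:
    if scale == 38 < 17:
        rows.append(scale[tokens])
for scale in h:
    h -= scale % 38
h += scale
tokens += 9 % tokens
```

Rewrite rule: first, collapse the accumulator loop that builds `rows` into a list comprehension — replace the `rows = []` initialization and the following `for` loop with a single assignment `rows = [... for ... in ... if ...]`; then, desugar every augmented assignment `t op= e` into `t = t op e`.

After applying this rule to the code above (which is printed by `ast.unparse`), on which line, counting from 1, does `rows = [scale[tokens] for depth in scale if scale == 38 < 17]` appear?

Transformed code:
tokens = tokens - scale
tokens = scale + 2
log(25)
rows = [scale[tokens] for depth in scale if scale == 38 < 17]
for scale in h:
    h = h - scale % 38
h = h + scale
tokens = tokens + 9 % tokens

4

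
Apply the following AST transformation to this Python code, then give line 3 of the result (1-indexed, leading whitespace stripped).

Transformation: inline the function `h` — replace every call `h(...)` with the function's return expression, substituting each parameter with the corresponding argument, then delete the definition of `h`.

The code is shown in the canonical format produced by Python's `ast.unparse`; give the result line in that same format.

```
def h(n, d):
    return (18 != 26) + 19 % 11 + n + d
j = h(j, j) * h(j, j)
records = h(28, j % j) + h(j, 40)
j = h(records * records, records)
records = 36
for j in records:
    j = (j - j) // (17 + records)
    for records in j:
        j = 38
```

Transformed code:
j = ((18 != 26) + 19 % 11 + j + j) * ((18 != 26) + 19 % 11 + j + j)
records = (18 != 26) + 19 % 11 + 28 + j % j + ((18 != 26) + 19 % 11 + j + 40)
j = (18 != 26) + 19 % 11 + records * records + records
records = 36
for j in records:
    j = (j - j) // (17 + records)
    for records in j:
        j = 38

j = (18 != 26) + 19 % 11 + records * records + records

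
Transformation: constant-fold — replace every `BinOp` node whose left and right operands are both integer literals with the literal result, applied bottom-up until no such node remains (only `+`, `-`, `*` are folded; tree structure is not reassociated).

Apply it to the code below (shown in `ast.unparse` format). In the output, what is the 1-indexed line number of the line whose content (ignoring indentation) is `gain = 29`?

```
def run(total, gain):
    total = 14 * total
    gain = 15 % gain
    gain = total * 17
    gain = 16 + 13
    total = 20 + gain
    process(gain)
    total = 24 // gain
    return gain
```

Transformed code:
def run(total, gain):
    total = 14 * total
    gain = 15 % gain
    gain = total * 17
    gain = 29
    total = 20 + gain
    process(gain)
    total = 24 // gain
    return gain

5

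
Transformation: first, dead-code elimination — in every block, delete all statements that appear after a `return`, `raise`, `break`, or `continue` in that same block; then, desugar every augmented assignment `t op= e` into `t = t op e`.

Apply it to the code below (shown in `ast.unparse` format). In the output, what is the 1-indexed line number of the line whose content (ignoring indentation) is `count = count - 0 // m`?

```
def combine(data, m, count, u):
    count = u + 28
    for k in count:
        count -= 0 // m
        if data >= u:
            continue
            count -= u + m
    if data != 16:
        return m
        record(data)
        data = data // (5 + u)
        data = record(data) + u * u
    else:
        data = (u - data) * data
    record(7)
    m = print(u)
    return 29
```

Transformed code:
def combine(data, m, count, u):
    count = u + 28
    for k in count:
        count = count - 0 // m
        if data >= u:
            continue
    if data != 16:
        return m
    else:
        data = (u - data) * data
    record(7)
    m = print(u)
    return 29

4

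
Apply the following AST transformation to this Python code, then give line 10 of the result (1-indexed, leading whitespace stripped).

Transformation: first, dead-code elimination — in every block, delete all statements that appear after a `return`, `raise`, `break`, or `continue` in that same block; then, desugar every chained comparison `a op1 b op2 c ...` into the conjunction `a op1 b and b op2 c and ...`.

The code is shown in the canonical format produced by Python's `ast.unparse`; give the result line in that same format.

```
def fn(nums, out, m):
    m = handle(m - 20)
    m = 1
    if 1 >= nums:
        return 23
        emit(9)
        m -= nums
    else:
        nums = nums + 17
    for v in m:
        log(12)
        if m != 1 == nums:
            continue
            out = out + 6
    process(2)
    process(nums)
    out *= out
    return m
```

Transformed code:
def fn(nums, out, m):
    m = handle(m - 20)
    m = 1
    if 1 >= nums:
        return 23
    else:
        nums = nums + 17
    for v in m:
        log(12)
        if m != 1 and 1 == nums:
            continue
    process(2)
    process(nums)
    out *= out
    return m

if m != 1 and 1 == nums:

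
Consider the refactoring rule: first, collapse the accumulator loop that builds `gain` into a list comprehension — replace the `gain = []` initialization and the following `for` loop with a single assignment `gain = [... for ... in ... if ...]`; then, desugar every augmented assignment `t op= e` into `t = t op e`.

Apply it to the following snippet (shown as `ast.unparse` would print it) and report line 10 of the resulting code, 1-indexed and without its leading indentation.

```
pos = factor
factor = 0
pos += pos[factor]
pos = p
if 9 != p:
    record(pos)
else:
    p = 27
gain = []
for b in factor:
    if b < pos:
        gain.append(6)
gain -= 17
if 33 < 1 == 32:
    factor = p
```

Transformed code:
pos = factor
factor = 0
pos = pos + pos[factor]
pos = p
if 9 != p:
    record(pos)
else:
    p = 27
gain = [6 for b in factor if b < pos]
gain = gain - 17
if 33 < 1 == 32:
    factor = p

gain = gain - 17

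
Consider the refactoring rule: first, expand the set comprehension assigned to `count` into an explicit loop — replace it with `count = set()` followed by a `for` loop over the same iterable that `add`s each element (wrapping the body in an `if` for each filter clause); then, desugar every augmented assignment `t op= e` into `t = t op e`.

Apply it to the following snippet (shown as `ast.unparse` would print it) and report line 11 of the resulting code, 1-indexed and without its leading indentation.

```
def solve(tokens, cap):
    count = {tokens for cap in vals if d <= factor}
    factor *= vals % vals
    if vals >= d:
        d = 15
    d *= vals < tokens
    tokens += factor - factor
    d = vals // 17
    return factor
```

d = vals // 17

Transformed code:
def solve(tokens, cap):
    count = set()
    for cap in vals:
        if d <= factor:
            count.add(tokens)
    factor = factor * (vals % vals)
    if vals >= d:
        d = 15
    d = d * (vals < tokens)
    tokens = tokens + (factor - factor)
    d = vals // 17
    return factor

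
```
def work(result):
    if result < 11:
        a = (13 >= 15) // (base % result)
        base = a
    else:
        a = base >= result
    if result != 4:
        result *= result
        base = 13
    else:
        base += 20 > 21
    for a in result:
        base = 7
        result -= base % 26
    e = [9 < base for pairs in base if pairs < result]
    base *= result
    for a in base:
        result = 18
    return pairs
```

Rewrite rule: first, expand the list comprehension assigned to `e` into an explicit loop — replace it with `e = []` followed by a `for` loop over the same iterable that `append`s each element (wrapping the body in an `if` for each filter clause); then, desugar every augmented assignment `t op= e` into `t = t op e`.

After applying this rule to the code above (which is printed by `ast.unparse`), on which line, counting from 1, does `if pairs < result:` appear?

Transformed code:
def work(result):
    if result < 11:
        a = (13 >= 15) // (base % result)
        base = a
    else:
        a = base >= result
    if result != 4:
        result = result * result
        base = 13
    else:
        base = base + (20 > 21)
    for a in result:
        base = 7
        result = result - base % 26
    e = []
    for pairs in base:
        if pairs < result:
            e.append(9 < base)
    base = base * result
    for a in base:
        result = 18
    return pairs

17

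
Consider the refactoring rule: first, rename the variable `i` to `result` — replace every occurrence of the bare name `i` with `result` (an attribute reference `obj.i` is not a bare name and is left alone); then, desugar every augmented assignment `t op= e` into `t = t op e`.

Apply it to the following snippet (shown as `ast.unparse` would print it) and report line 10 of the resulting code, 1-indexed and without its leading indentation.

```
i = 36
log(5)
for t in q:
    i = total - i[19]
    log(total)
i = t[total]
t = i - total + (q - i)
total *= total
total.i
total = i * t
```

Transformed code:
result = 36
log(5)
for t in q:
    result = total - result[19]
    log(total)
result = t[total]
t = result - total + (q - result)
total = total * total
total.i
total = result * t

total = result * t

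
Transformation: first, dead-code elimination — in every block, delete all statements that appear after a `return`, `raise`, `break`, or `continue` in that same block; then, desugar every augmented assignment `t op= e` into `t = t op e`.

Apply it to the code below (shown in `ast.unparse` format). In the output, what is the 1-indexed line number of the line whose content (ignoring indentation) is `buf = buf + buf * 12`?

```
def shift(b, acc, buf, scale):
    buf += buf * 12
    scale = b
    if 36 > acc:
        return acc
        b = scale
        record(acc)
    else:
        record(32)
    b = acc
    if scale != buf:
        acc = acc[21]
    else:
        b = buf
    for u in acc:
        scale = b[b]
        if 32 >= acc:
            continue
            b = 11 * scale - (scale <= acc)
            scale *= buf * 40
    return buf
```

Transformed code:
def shift(b, acc, buf, scale):
    buf = buf + buf * 12
    scale = b
    if 36 > acc:
        return acc
    else:
        record(32)
    b = acc
    if scale != buf:
        acc = acc[21]
    else:
        b = buf
    for u in acc:
        scale = b[b]
        if 32 >= acc:
            continue
    return buf

2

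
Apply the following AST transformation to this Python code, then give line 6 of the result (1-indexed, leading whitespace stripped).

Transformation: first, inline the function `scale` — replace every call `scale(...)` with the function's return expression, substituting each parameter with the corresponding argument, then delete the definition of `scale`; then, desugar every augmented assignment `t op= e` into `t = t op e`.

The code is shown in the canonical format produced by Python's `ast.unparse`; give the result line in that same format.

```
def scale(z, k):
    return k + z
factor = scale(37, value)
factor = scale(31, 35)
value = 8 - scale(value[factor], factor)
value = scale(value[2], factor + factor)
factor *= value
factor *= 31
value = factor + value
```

Transformed code:
factor = value + 37
factor = 35 + 31
value = 8 - (factor + value[factor])
value = factor + factor + value[2]
factor = factor * value
factor = factor * 31
value = factor + value

factor = factor * 31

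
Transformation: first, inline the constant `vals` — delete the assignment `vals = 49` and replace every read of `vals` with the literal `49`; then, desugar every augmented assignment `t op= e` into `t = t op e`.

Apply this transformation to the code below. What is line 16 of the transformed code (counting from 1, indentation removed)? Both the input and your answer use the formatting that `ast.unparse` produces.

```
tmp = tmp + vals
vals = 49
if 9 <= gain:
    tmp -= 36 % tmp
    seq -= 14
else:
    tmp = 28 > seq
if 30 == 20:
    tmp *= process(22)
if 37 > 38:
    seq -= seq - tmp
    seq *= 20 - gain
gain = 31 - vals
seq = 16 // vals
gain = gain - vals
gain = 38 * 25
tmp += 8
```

tmp = tmp + 8

Transformed code:
tmp = tmp + 49
if 9 <= gain:
    tmp = tmp - 36 % tmp
    seq = seq - 14
else:
    tmp = 28 > seq
if 30 == 20:
    tmp = tmp * process(22)
if 37 > 38:
    seq = seq - (seq - tmp)
    seq = seq * (20 - gain)
gain = 31 - 49
seq = 16 // 49
gain = gain - 49
gain = 38 * 25
tmp = tmp + 8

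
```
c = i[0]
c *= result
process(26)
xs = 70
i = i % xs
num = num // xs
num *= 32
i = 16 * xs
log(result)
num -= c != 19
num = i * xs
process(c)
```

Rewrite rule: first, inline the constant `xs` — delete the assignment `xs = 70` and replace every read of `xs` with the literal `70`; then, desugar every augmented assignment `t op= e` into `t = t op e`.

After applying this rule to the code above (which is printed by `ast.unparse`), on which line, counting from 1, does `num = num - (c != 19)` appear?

Transformed code:
c = i[0]
c = c * result
process(26)
i = i % 70
num = num // 70
num = num * 32
i = 16 * 70
log(result)
num = num - (c != 19)
num = i * 70
process(c)

9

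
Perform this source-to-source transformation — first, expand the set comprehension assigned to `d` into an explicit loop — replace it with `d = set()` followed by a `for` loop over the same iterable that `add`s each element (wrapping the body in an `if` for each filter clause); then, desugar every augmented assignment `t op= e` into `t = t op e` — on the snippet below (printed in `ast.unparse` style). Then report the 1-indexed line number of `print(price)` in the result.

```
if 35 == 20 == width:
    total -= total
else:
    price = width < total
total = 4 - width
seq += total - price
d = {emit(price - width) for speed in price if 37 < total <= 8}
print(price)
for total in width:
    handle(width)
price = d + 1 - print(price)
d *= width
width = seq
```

Transformed code:
if 35 == 20 == width:
    total = total - total
else:
    price = width < total
total = 4 - width
seq = seq + (total - price)
d = set()
for speed in price:
    if 37 < total <= 8:
        d.add(emit(price - width))
print(price)
for total in width:
    handle(width)
price = d + 1 - print(price)
d = d * width
width = seq

11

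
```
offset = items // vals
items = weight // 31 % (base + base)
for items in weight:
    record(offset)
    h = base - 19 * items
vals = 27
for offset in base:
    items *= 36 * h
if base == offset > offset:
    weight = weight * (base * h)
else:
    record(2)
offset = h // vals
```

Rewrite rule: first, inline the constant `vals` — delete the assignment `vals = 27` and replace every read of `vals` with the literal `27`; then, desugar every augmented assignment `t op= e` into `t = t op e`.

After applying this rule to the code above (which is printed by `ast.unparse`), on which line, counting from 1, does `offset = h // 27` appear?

12

Transformed code:
offset = items // 27
items = weight // 31 % (base + base)
for items in weight:
    record(offset)
    h = base - 19 * items
for offset in base:
    items = items * (36 * h)
if base == offset > offset:
    weight = weight * (base * h)
else:
    record(2)
offset = h // 27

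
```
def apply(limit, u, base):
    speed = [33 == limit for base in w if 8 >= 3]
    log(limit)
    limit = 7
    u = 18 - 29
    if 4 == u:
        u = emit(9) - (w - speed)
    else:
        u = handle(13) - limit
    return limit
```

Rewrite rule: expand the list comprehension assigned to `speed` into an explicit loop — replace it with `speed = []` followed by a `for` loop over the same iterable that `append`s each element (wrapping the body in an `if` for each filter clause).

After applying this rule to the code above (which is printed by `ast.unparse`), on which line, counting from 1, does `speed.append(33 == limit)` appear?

Transformed code:
def apply(limit, u, base):
    speed = []
    for base in w:
        if 8 >= 3:
            speed.append(33 == limit)
    log(limit)
    limit = 7
    u = 18 - 29
    if 4 == u:
        u = emit(9) - (w - speed)
    else:
        u = handle(13) - limit
    return limit

5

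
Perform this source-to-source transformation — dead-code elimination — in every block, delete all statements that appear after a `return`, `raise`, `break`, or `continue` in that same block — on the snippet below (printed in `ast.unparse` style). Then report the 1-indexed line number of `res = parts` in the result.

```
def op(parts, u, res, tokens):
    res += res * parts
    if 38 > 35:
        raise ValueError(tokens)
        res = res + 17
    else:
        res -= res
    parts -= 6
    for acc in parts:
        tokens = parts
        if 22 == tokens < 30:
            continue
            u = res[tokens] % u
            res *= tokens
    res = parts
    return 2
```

Transformed code:
def op(parts, u, res, tokens):
    res += res * parts
    if 38 > 35:
        raise ValueError(tokens)
    else:
        res -= res
    parts -= 6
    for acc in parts:
        tokens = parts
        if 22 == tokens < 30:
            continue
    res = parts
    return 2

12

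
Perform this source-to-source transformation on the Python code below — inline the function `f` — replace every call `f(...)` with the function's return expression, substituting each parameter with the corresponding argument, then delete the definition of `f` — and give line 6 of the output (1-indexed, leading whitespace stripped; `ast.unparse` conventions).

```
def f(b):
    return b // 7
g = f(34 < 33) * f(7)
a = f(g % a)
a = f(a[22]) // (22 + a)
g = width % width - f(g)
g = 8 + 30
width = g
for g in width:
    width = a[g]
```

Transformed code:
g = (34 < 33) // 7 * (7 // 7)
a = g % a // 7
a = a[22] // 7 // (22 + a)
g = width % width - g // 7
g = 8 + 30
width = g
for g in width:
    width = a[g]

width = g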